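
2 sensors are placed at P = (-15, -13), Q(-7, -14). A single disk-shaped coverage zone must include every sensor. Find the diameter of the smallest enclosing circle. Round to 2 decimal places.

8.06

The smallest circle enclosing two points has them as diameter endpoints.
Centre = midpoint = (-11, -13.5); r² = |PQ|²/4 = 65/4 = 16.25.
Diameter = 2r = 2√(16.25) ≈ 8.06.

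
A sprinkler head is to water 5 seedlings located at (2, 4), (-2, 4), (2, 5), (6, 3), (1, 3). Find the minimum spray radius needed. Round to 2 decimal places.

4.03

The minimum enclosing circle of a finite set is fixed by two of the points (as a diameter) or three (as a circumcircle).
The farthest pair is (-2, 4)–(6, 3) with squared distance 65. The circle on this segment as diameter has centre (2, 3.5) and r² = 65/4 = 16.25.
Check (2, 4): distance² to centre = 0.25 ≤ 16.25, so it lies inside.
All remaining points lie in this disk, and no smaller disk contains both endpoints, so this is the minimum enclosing circle.
r = √(16.25) ≈ 4.03.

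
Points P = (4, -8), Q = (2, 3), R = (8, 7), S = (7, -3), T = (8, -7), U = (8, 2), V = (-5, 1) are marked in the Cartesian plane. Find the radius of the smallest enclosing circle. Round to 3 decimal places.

The minimum enclosing circle is determined by three boundary points: R, T, V.
Their circumcentre is (87/26, 0) with r² = 47765/676.
The farthest remaining point P is at distance² 43553/676 ≤ 47765/676.
r = √(47765/676) ≈ 8.406.

8.406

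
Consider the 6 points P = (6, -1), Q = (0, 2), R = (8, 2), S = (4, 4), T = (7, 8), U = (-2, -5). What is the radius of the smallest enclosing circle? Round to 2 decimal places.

A smallest enclosing disk is always determined by at most three of the input points on its boundary.
The farthest pair is T–U with squared distance 250. The circle on this segment as diameter has centre (2.5, 1.5) and r² = 250/4 = 62.5.
Check P: distance² to centre = 18.5 ≤ 62.5, so it lies inside.
All remaining points lie in this disk, and no smaller disk contains both endpoints, so this is the minimum enclosing circle.
r = √(62.5) ≈ 7.91.

7.91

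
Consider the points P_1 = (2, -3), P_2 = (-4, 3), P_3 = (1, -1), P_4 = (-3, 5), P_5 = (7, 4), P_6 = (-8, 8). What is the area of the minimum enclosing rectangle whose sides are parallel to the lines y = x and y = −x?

126

In coordinates u = x + y, v = x − y the rectangle is axis-aligned; the map (x,y)→(u,v) scales areas by 2.
u-values: -1, -1, 0, 2, 11, 0; range = 11 − (-1) = 12.
v-values: 5, -7, 2, -8, 3, -16; range = 5 − (-16) = 21.
Area = (12 × 21) / 2 = 126.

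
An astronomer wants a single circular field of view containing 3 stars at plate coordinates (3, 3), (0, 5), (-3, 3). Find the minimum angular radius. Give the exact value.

Call the three points A, B, C in the order given.
Side lengths²: AB² = 13, AC² = 36, BC² = 13.
Since AC² = 36 ≥ 13 + 13 = 26, the angle opposite AC is not acute, so the smallest enclosing circle has AC as diameter.
Centre = midpoint of AC = (0, 3), r² = 36/4 = 9.
r = √9 = 3.

3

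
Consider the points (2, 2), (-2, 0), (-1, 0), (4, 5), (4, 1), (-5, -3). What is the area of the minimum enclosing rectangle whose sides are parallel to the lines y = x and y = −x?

In coordinates u = x + y, v = x − y the rectangle is axis-aligned; the map (x,y)→(u,v) scales areas by 2.
u-values: 4, -2, -1, 9, 5, -8; range = 9 − (-8) = 17.
v-values: 0, -2, -1, -1, 3, -2; range = 3 − (-2) = 5.
Area = (17 × 5) / 2 = 42.5.

42.5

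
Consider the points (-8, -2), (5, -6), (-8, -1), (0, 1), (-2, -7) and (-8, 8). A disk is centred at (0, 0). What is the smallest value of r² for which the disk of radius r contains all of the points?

The required radius is the distance from (0, 0) to the farthest point.
Squared distances: 68, 61, 65, 1, 53, 128.
Maximum is 128, attained at (-8, 8).

128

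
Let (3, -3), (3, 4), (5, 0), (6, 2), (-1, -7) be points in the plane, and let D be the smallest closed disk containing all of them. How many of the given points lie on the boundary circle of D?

The minimum enclosing circle is determined by three boundary points: (3, 4), (6, 2), (-1, -7).
Their circumcentre is (115/82, -135/82) with r² = 115765/3362.
The farthest remaining point (5, 0) is at distance² 52625/3362 ≤ 115765/3362.
The points at distance exactly r from the centre are (3, 4), (6, 2), (-1, -7) — 3 points.

3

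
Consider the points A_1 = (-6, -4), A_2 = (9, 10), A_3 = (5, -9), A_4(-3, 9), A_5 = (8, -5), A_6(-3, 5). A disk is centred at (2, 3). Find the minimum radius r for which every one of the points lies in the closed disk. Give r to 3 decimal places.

The required radius is the distance from (2, 3) to the farthest point.
Squared distances: 113, 98, 153, 61, 100, 29.
Maximum is 153, attained at A_3.
r = √153 ≈ 12.369.

12.369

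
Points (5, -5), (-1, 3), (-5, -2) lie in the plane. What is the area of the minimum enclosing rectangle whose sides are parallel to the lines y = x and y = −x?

63

In coordinates u = x + y, v = x − y the rectangle is axis-aligned; the map (x,y)→(u,v) scales areas by 2.
u-values: 0, 2, -7; range = 2 − (-7) = 9.
v-values: 10, -4, -3; range = 10 − (-4) = 14.
Area = (9 × 14) / 2 = 63.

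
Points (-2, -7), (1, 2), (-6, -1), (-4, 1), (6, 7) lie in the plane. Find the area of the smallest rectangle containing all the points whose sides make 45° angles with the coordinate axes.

110

In coordinates u = x + y, v = x − y the rectangle is axis-aligned; the map (x,y)→(u,v) scales areas by 2.
u-values: -9, 3, -7, -3, 13; range = 13 − (-9) = 22.
v-values: 5, -1, -5, -5, -1; range = 5 − (-5) = 10.
Area = (22 × 10) / 2 = 110.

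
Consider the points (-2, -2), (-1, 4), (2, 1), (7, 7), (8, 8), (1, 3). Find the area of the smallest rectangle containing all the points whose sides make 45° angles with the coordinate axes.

In coordinates u = x + y, v = x − y the rectangle is axis-aligned; the map (x,y)→(u,v) scales areas by 2.
u-values: -4, 3, 3, 14, 16, 4; range = 16 − (-4) = 20.
v-values: 0, -5, 1, 0, 0, -2; range = 1 − (-5) = 6.
Area = (20 × 6) / 2 = 60.

60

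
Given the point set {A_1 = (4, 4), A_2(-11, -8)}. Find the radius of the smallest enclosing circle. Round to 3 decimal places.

9.605

The smallest circle enclosing two points has them as diameter endpoints.
Centre = midpoint = (-3.5, -2); r² = |A_1A_2|²/4 = 369/4 = 92.25.
r = √(92.25) ≈ 9.605.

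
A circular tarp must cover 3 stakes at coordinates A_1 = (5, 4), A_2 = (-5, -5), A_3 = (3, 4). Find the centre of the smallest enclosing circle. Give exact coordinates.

Side lengths²: A_1A_2² = 181, A_1A_3² = 4, A_2A_3² = 145.
Since A_1A_2² = 181 ≥ 145 + 4 = 149, the angle opposite A_1A_2 is not acute, so the smallest enclosing circle has A_1A_2 as diameter.
Centre = midpoint of A_1A_2 = (0, -0.5), r² = 181/4 = 45.25.
Centre = (0, -0.5).

(0, -0.5)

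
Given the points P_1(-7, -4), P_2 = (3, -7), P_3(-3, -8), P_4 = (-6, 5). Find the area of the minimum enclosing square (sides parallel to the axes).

169

The bounding box has width 10 and height 13.
An axis-aligned square enclosing the set must have side ≥ max(width, height).
So the minimum side is max(10, 13) = 13.
Area = 13² = 169.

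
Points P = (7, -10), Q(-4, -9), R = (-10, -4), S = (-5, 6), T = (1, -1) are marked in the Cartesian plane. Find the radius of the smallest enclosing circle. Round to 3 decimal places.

10.078

By Welzl's lemma the MEC is supported by two points (diametrically opposite) or three points (on a circumcircle).
The minimum enclosing circle is determined by three boundary points: P, R, S.
Their circumcentre is (0, -2.75) with r² = 101.5625.
The farthest remaining point Q is at distance² 55.0625 ≤ 101.5625.
r = √(101.5625) ≈ 10.078.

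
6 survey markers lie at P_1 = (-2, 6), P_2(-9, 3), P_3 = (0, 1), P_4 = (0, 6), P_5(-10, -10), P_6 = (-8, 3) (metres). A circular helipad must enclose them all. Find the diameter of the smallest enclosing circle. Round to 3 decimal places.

18.868

A smallest enclosing disk is always determined by at most three of the input points on its boundary.
The farthest pair is P_4–P_5 with squared distance 356. The circle on this segment as diameter has centre (-5, -2) and r² = 356/4 = 89.
Check P_1: distance² to centre = 73 ≤ 89, so it lies inside.
All remaining points lie in this disk, and no smaller disk contains both endpoints, so this is the minimum enclosing circle.
Diameter = 2r = 2√89 ≈ 18.868.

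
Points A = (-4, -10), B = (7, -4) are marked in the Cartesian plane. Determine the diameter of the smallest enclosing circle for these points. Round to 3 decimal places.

The smallest circle enclosing two points has them as diameter endpoints.
Centre = midpoint = (1.5, -7); r² = |AB|²/4 = 157/4 = 39.25.
Diameter = 2r = 2√(39.25) ≈ 12.530.

12.530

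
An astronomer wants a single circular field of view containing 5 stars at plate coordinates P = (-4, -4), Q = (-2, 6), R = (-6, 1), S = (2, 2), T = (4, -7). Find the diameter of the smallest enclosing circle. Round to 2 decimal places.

14.32

By Welzl's lemma the MEC is supported by two points (diametrically opposite) or three points (on a circumcircle).
The farthest pair is Q–T with squared distance 205. The circle on this segment as diameter has centre (1, -0.5) and r² = 205/4 = 51.25.
Check P: distance² to centre = 37.25 ≤ 51.25, so it lies inside.
All remaining points lie in this disk, and no smaller disk contains both endpoints, so this is the minimum enclosing circle.
Diameter = 2r = 2√(51.25) ≈ 14.32.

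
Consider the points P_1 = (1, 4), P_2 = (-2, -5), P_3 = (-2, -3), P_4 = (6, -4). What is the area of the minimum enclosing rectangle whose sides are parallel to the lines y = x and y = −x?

78

In coordinates u = x + y, v = x − y the rectangle is axis-aligned; the map (x,y)→(u,v) scales areas by 2.
u-values: 5, -7, -5, 2; range = 5 − (-7) = 12.
v-values: -3, 3, 1, 10; range = 10 − (-3) = 13.
Area = (12 × 13) / 2 = 78.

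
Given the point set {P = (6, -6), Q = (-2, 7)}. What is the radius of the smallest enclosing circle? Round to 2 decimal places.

The smallest circle enclosing two points has them as diameter endpoints.
Centre = midpoint = (2, 0.5); r² = |PQ|²/4 = 233/4 = 58.25.
r = √(58.25) ≈ 7.63.

7.63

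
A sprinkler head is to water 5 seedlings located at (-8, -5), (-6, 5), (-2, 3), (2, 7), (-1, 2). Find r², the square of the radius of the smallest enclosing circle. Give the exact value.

The farthest pair is (-8, -5)–(2, 7) with squared distance 244. The circle on this segment as diameter has centre (-3, 1) and r² = 244/4 = 61.
Check (-6, 5): distance² to centre = 25 ≤ 61, so it lies inside.
All remaining points lie in this disk, and no smaller disk contains both endpoints, so this is the minimum enclosing circle.

61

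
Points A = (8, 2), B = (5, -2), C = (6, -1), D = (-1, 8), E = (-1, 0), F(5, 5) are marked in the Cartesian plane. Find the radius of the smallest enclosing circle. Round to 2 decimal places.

By Welzl's lemma the MEC is supported by two points (diametrically opposite) or three points (on a circumcircle).
The minimum enclosing circle is determined by three boundary points: A, B, D.
Their circumcentre is (41/18, 19/6) with r² = 5525/162.
The farthest remaining point C is at distance² 5057/162 ≤ 5525/162.
r = √(5525/162) ≈ 5.84.

5.84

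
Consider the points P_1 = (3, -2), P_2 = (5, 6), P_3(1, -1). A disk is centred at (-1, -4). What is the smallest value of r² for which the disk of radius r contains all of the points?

The required radius is the distance from (-1, -4) to the farthest point.
Squared distances: 20, 136, 13.
Maximum is 136, attained at P_2.

136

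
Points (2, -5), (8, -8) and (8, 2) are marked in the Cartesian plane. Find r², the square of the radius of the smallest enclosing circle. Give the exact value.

Call the three points A, B, C in the order given.
Side lengths²: AB² = 45, AC² = 85, BC² = 100.
Since BC² = 100 < 85 + 45 = 130, the triangle is acute, so the smallest enclosing circle is the circumcircle.
Circumcentre = (6.75, -3), r² = 26.5625.

26.5625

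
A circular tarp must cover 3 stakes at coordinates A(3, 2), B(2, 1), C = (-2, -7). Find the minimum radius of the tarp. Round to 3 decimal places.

5.148

Side lengths²: AB² = 2, AC² = 106, BC² = 80.
Since AC² = 106 ≥ 80 + 2 = 82, the angle opposite AC is not acute, so the smallest enclosing circle has AC as diameter.
Centre = midpoint of AC = (0.5, -2.5), r² = 106/4 = 26.5.
r = √(26.5) ≈ 5.148.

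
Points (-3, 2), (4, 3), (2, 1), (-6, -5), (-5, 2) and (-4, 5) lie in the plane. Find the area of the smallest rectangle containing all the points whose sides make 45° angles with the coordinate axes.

In coordinates u = x + y, v = x − y the rectangle is axis-aligned; the map (x,y)→(u,v) scales areas by 2.
u-values: -1, 7, 3, -11, -3, 1; range = 7 − (-11) = 18.
v-values: -5, 1, 1, -1, -7, -9; range = 1 − (-9) = 10.
Area = (18 × 10) / 2 = 90.

90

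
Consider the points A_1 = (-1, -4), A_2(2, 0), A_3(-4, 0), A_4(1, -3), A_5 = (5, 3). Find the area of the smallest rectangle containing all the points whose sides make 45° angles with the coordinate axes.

In coordinates u = x + y, v = x − y the rectangle is axis-aligned; the map (x,y)→(u,v) scales areas by 2.
u-values: -5, 2, -4, -2, 8; range = 8 − (-5) = 13.
v-values: 3, 2, -4, 4, 2; range = 4 − (-4) = 8.
Area = (13 × 8) / 2 = 52.

52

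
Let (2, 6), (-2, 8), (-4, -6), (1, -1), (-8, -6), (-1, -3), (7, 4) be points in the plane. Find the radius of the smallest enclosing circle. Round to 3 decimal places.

A smallest enclosing disk is always determined by at most three of the input points on its boundary.
The minimum enclosing circle is determined by three boundary points: (-2, 8), (-8, -6), (7, 4).
Their circumcentre is (-17/30, -0.9) with r² = 36569/450.
The farthest remaining point (2, 6) is at distance² 24389/450 ≤ 36569/450.
r = √(36569/450) ≈ 9.015.

9.015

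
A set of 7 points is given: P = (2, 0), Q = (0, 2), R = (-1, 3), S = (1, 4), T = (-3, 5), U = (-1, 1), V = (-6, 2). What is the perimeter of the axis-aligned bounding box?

26

Width = max x − min x = 2 − (-6) = 8.
Height = max y − min y = 5 − 0 = 5.
Perimeter = 2(8 + 5) = 26.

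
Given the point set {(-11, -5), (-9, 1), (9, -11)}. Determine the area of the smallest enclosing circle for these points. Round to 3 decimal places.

367.904

Call the three points A, B, C in the order given.
Side lengths²: AB² = 40, AC² = 436, BC² = 468.
Since BC² = 468 < 436 + 40 = 476, the triangle is acute, so the smallest enclosing circle is the circumcircle.
Circumcentre = (-2/11, -58/11), r² = 14170/121.
Area = π·r² = π·14170/121 ≈ 367.904.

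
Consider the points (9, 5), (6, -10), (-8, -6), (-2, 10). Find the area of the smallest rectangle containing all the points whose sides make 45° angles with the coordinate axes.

392

In coordinates u = x + y, v = x − y the rectangle is axis-aligned; the map (x,y)→(u,v) scales areas by 2.
u-values: 14, -4, -14, 8; range = 14 − (-14) = 28.
v-values: 4, 16, -2, -12; range = 16 − (-12) = 28.
Area = (28 × 28) / 2 = 392.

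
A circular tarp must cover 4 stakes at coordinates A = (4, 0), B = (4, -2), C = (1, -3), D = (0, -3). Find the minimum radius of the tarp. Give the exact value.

2.5

The minimum enclosing circle of a finite set is fixed by two of the points (as a diameter) or three (as a circumcircle).
The farthest pair is A–D with squared distance 25. The circle on this segment as diameter has centre (2, -1.5) and r² = 25/4 = 6.25.
Check B: distance² to centre = 4.25 ≤ 6.25, so it lies inside.
All remaining points lie in this disk, and no smaller disk contains both endpoints, so this is the minimum enclosing circle.
r = √(6.25) = 2.5.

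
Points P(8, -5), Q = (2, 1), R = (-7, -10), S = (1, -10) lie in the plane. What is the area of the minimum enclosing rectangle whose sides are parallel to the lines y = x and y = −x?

120

In coordinates u = x + y, v = x − y the rectangle is axis-aligned; the map (x,y)→(u,v) scales areas by 2.
u-values: 3, 3, -17, -9; range = 3 − (-17) = 20.
v-values: 13, 1, 3, 11; range = 13 − 1 = 12.
Area = (20 × 12) / 2 = 120.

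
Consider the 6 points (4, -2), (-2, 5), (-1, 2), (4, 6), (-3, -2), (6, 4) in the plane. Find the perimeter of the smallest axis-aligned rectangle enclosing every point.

Width = max x − min x = 6 − (-3) = 9.
Height = max y − min y = 6 − (-2) = 8.
Perimeter = 2(9 + 8) = 34.

34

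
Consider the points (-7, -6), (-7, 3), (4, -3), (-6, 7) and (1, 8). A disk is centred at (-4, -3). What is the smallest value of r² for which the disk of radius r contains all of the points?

146

The required radius is the distance from (-4, -3) to the farthest point.
Squared distances: 18, 45, 64, 104, 146.
Maximum is 146, attained at (1, 8).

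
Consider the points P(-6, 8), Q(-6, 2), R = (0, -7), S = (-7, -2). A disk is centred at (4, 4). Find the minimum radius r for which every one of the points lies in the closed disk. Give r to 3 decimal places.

The required radius is the distance from (4, 4) to the farthest point.
Squared distances: 116, 104, 137, 157.
Maximum is 157, attained at S.
r = √157 ≈ 12.530.

12.530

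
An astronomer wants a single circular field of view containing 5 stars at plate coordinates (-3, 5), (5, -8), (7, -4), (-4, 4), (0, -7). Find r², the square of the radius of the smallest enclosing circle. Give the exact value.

58.25

By Welzl's lemma the MEC is supported by two points (diametrically opposite) or three points (on a circumcircle).
The farthest pair is (-3, 5)–(5, -8) with squared distance 233. The circle on this segment as diameter has centre (1, -1.5) and r² = 233/4 = 58.25.
Check (7, -4): distance² to centre = 42.25 ≤ 58.25, so it lies inside.
All remaining points lie in this disk, and no smaller disk contains both endpoints, so this is the minimum enclosing circle.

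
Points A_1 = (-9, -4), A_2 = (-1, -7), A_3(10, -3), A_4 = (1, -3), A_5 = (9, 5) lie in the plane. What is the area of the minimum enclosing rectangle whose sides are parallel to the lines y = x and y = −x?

243

In coordinates u = x + y, v = x − y the rectangle is axis-aligned; the map (x,y)→(u,v) scales areas by 2.
u-values: -13, -8, 7, -2, 14; range = 14 − (-13) = 27.
v-values: -5, 6, 13, 4, 4; range = 13 − (-5) = 18.
Area = (27 × 18) / 2 = 243.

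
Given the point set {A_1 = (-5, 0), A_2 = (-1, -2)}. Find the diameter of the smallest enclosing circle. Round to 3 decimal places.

4.472

The smallest circle enclosing two points has them as diameter endpoints.
Centre = midpoint = (-3, -1); r² = |A_1A_2|²/4 = 20/4 = 5.
Diameter = 2r = 2√5 ≈ 4.472.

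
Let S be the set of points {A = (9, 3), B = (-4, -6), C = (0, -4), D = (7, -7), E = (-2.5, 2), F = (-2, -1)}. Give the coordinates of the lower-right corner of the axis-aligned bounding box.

x-range [-4, 9], y-range [-7, 3].
The lower-right corner is (9, -7).

(9, -7)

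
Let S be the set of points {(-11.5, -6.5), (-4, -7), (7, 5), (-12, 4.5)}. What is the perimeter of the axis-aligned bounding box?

62

Width = max x − min x = 7 − (-12) = 19.
Height = max y − min y = 5 − (-7) = 12.
Perimeter = 2(19 + 12) = 62.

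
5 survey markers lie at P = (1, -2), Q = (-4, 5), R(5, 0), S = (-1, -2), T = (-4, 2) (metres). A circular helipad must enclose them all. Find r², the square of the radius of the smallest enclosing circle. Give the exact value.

26.5

A smallest enclosing disk is always determined by at most three of the input points on its boundary.
The farthest pair is Q–R with squared distance 106. The circle on this segment as diameter has centre (0.5, 2.5) and r² = 106/4 = 26.5.
Check P: distance² to centre = 20.5 ≤ 26.5, so it lies inside.
All remaining points lie in this disk, and no smaller disk contains both endpoints, so this is the minimum enclosing circle.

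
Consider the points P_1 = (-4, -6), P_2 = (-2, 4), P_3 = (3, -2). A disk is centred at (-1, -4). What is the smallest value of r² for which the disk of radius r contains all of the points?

The required radius is the distance from (-1, -4) to the farthest point.
Squared distances: 13, 65, 20.
Maximum is 65, attained at P_2.

65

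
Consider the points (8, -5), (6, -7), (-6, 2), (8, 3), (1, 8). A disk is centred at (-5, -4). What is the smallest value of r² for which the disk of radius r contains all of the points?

The required radius is the distance from (-5, -4) to the farthest point.
Squared distances: 170, 130, 37, 218, 180.
Maximum is 218, attained at (8, 3).

218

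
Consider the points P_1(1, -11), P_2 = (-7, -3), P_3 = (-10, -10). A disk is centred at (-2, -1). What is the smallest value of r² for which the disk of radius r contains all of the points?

The required radius is the distance from (-2, -1) to the farthest point.
Squared distances: 109, 29, 145.
Maximum is 145, attained at P_3.

145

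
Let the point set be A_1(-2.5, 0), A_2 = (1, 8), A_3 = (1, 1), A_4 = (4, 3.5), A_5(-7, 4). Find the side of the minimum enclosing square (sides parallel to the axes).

11

The bounding box has width 11 and height 8.
An axis-aligned square enclosing the set must have side ≥ max(width, height).
So the minimum side is max(11, 8) = 11.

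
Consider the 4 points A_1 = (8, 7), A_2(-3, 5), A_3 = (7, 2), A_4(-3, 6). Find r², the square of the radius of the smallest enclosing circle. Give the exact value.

22997/729

The minimum enclosing circle of a finite set is fixed by two of the points (as a diameter) or three (as a circumcircle).
The minimum enclosing circle is determined by three boundary points: A_1, A_3, A_4.
Their circumcentre is (70/27, 148/27) with r² = 22997/729.
The farthest remaining point A_2 is at distance² 22970/729 ≤ 22997/729.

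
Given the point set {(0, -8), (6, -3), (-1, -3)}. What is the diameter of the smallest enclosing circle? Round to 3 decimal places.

7.965

Call the three points A, B, C in the order given.
Side lengths²: AB² = 61, AC² = 26, BC² = 49.
Since AB² = 61 < 49 + 26 = 75, the triangle is acute, so the smallest enclosing circle is the circumcircle.
Circumcentre = (2.5, -4.9), r² = 15.86.
Diameter = 2r = 2√(15.86) ≈ 7.965.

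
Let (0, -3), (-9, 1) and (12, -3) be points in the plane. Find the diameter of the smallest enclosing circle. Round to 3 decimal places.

Call the three points A, B, C in the order given.
Side lengths²: AB² = 97, AC² = 144, BC² = 457.
Since BC² = 457 ≥ 144 + 97 = 241, the angle opposite BC is not acute, so the smallest enclosing circle has BC as diameter.
Centre = midpoint of BC = (1.5, -1), r² = 457/4 = 114.25.
Diameter = 2r = 2√(114.25) ≈ 21.378.

21.378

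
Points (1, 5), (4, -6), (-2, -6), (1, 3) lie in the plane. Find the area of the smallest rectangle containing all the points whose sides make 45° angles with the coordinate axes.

98

In coordinates u = x + y, v = x − y the rectangle is axis-aligned; the map (x,y)→(u,v) scales areas by 2.
u-values: 6, -2, -8, 4; range = 6 − (-8) = 14.
v-values: -4, 10, 4, -2; range = 10 − (-4) = 14.
Area = (14 × 14) / 2 = 98.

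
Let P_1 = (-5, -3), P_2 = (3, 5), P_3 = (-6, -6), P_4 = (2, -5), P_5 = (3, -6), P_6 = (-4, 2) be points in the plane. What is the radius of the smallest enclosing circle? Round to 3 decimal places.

A smallest enclosing disk is always determined by at most three of the input points on its boundary.
The farthest pair is P_2–P_3 with squared distance 202. The circle on this segment as diameter has centre (-1.5, -0.5) and r² = 202/4 = 50.5.
Check P_1: distance² to centre = 18.5 ≤ 50.5, so it lies inside.
All remaining points lie in this disk, and no smaller disk contains both endpoints, so this is the minimum enclosing circle.
r = √(50.5) ≈ 7.106.

7.106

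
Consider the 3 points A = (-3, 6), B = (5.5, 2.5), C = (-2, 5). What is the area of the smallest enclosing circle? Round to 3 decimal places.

Side lengths²: AB² = 84.5, AC² = 2, BC² = 62.5.
Since AB² = 84.5 ≥ 62.5 + 2 = 64.5, the angle opposite AB is not acute, so the smallest enclosing circle has AB as diameter.
Centre = midpoint of AB = (1.25, 4.25), r² = 84.5/4 = 21.125.
Area = π·r² = π·21.125 ≈ 66.366.

66.366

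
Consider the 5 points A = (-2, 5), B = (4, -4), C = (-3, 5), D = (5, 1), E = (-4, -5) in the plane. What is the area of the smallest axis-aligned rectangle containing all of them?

90

x ranges over [-4, 5], width 9.
y ranges over [-5, 5], height 10.
Area = 9 × 10 = 90.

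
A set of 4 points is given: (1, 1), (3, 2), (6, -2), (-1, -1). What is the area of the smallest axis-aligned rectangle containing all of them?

x ranges over [-1, 6], width 7.
y ranges over [-2, 2], height 4.
Area = 7 × 4 = 28.

28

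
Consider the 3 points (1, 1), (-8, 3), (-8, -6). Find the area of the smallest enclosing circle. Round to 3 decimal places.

Call the three points A, B, C in the order given.
Side lengths²: AB² = 85, AC² = 130, BC² = 81.
Since AC² = 130 < 85 + 81 = 166, the triangle is acute, so the smallest enclosing circle is the circumcircle.
Circumcentre = (-77/18, -1.5), r² = 5525/162.
Area = π·r² = π·5525/162 ≈ 107.144.

107.144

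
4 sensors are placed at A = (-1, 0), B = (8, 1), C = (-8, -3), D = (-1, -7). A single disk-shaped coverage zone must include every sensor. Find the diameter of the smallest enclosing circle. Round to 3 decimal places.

16.492

By Welzl's lemma the MEC is supported by two points (diametrically opposite) or three points (on a circumcircle).
The farthest pair is B–C with squared distance 272. The circle on this segment as diameter has centre (0, -1) and r² = 272/4 = 68.
Check A: distance² to centre = 2 ≤ 68, so it lies inside.
All remaining points lie in this disk, and no smaller disk contains both endpoints, so this is the minimum enclosing circle.
Diameter = 2r = 2√68 ≈ 16.492.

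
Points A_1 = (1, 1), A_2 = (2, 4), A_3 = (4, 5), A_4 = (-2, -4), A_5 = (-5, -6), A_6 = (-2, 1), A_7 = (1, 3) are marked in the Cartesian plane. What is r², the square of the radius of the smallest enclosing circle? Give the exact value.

A smallest enclosing disk is always determined by at most three of the input points on its boundary.
The farthest pair is A_3–A_5 with squared distance 202. The circle on this segment as diameter has centre (-0.5, -0.5) and r² = 202/4 = 50.5.
Check A_1: distance² to centre = 4.5 ≤ 50.5, so it lies inside.
All remaining points lie in this disk, and no smaller disk contains both endpoints, so this is the minimum enclosing circle.

50.5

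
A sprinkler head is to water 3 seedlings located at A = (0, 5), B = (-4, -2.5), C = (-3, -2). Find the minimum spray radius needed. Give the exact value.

Side lengths²: AB² = 72.25, AC² = 58, BC² = 1.25.
Since AB² = 72.25 ≥ 58 + 1.25 = 59.25, the angle opposite AB is not acute, so the smallest enclosing circle has AB as diameter.
Centre = midpoint of AB = (-2, 1.25), r² = 72.25/4 = 18.0625.
r = √(18.0625) = 4.25.

4.25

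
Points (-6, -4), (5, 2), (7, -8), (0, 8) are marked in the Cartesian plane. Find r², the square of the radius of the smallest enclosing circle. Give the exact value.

11285/144

The minimum enclosing circle of a finite set is fixed by two of the points (as a diameter) or three (as a circumcircle).
The minimum enclosing circle is determined by three boundary points: (-6, -4), (7, -8), (0, 8).
Their circumcentre is (13/6, -7/12) with r² = 11285/144.
The farthest remaining point (5, 2) is at distance² 2117/144 ≤ 11285/144.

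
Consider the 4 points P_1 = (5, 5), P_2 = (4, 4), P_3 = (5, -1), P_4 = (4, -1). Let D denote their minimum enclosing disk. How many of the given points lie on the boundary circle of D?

By Welzl's lemma the MEC is supported by two points (diametrically opposite) or three points (on a circumcircle).
The farthest pair is P_1–P_4 with squared distance 37. The circle on this segment as diameter has centre (4.5, 2) and r² = 37/4 = 9.25.
Check P_2: distance² to centre = 4.25 ≤ 9.25, so it lies inside.
All remaining points lie in this disk, and no smaller disk contains both endpoints, so this is the minimum enclosing circle.
The points at distance exactly r from the centre are P_1, P_3, P_4 — 3 points.

3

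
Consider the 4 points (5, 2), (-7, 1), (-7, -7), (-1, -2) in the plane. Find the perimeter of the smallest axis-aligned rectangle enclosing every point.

Width = max x − min x = 5 − (-7) = 12.
Height = max y − min y = 2 − (-7) = 9.
Perimeter = 2(12 + 9) = 42.

42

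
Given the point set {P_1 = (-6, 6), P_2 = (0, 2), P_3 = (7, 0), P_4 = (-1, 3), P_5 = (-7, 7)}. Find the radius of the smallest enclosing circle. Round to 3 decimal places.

7.826

A smallest enclosing disk is always determined by at most three of the input points on its boundary.
The farthest pair is P_3–P_5 with squared distance 245. The circle on this segment as diameter has centre (0, 3.5) and r² = 245/4 = 61.25.
Check P_1: distance² to centre = 42.25 ≤ 61.25, so it lies inside.
All remaining points lie in this disk, and no smaller disk contains both endpoints, so this is the minimum enclosing circle.
r = √(61.25) ≈ 7.826.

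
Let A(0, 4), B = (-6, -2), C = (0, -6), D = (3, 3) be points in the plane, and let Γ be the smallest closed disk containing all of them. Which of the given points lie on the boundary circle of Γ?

B, C, D

The minimum enclosing circle is determined by three boundary points: B, C, D.
Their circumcentre is (-9/11, -8/11) with r² = 3445/121.
The farthest remaining point A is at distance² 2785/121 ≤ 3445/121.
The points at distance exactly r from the centre are B, C, D — 3 points.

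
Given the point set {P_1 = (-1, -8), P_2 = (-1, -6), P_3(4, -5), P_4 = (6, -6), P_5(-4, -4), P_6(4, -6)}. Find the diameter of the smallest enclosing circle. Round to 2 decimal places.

By Welzl's lemma the MEC is supported by two points (diametrically opposite) or three points (on a circumcircle).
The farthest pair is P_4–P_5 with squared distance 104. The circle on this segment as diameter has centre (1, -5) and r² = 104/4 = 26.
Check P_1: distance² to centre = 13 ≤ 26, so it lies inside.
All remaining points lie in this disk, and no smaller disk contains both endpoints, so this is the minimum enclosing circle.
Diameter = 2r = 2√26 ≈ 10.20.

10.20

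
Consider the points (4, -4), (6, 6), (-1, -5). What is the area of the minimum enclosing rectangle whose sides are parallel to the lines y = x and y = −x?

72

In coordinates u = x + y, v = x − y the rectangle is axis-aligned; the map (x,y)→(u,v) scales areas by 2.
u-values: 0, 12, -6; range = 12 − (-6) = 18.
v-values: 8, 0, 4; range = 8 − 0 = 8.
Area = (18 × 8) / 2 = 72.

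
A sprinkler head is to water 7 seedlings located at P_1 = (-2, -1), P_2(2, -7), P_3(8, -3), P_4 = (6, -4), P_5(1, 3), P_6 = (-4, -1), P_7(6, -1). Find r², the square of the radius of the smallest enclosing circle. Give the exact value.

37

By Welzl's lemma the MEC is supported by two points (diametrically opposite) or three points (on a circumcircle).
The farthest pair is P_3–P_6 with squared distance 148. The circle on this segment as diameter has centre (2, -2) and r² = 148/4 = 37.
Check P_1: distance² to centre = 17 ≤ 37, so it lies inside.
All remaining points lie in this disk, and no smaller disk contains both endpoints, so this is the minimum enclosing circle.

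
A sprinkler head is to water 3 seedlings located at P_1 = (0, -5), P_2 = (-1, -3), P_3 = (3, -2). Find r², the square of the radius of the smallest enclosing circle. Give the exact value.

85/18

Side lengths²: P_1P_2² = 5, P_1P_3² = 18, P_2P_3² = 17.
Since P_1P_3² = 18 < 17 + 5 = 22, the triangle is acute, so the smallest enclosing circle is the circumcircle.
Circumcentre = (7/6, -19/6), r² = 85/18.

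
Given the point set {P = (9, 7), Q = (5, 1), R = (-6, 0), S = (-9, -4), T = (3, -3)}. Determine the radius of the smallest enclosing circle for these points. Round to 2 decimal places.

The farthest pair is P–S with squared distance 445. The circle on this segment as diameter has centre (0, 1.5) and r² = 445/4 = 111.25.
Check Q: distance² to centre = 25.25 ≤ 111.25, so it lies inside.
All remaining points lie in this disk, and no smaller disk contains both endpoints, so this is the minimum enclosing circle.
r = √(111.25) ≈ 10.55.

10.55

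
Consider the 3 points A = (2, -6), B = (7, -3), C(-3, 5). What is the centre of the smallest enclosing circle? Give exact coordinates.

(54/35, 3/7)

Side lengths²: AB² = 34, AC² = 146, BC² = 164.
Since BC² = 164 < 146 + 34 = 180, the triangle is acute, so the smallest enclosing circle is the circumcircle.
Circumcentre = (54/35, 3/7), r² = 50881/1225.
Centre = (54/35, 3/7).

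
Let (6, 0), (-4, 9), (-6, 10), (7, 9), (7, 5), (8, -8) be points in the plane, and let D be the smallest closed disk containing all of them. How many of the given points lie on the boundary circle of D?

The farthest pair is (-6, 10)–(8, -8) with squared distance 520. The circle on this segment as diameter has centre (1, 1) and r² = 520/4 = 130.
Check (6, 0): distance² to centre = 26 ≤ 130, so it lies inside.
All remaining points lie in this disk, and no smaller disk contains both endpoints, so this is the minimum enclosing circle.
The points at distance exactly r from the centre are (-6, 10), (8, -8) — 2 points.

2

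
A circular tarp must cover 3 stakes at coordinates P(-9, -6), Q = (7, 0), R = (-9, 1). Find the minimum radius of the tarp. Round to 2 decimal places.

Side lengths²: PQ² = 292, PR² = 49, QR² = 257.
Since PQ² = 292 < 257 + 49 = 306, the triangle is acute, so the smallest enclosing circle is the circumcircle.
Circumcentre = (-1.1875, -2.5), r² = 73.28515625.
r = √(73.28515625) ≈ 8.56.

8.56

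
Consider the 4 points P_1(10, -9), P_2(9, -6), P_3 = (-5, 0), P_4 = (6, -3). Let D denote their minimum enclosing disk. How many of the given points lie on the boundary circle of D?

2

The farthest pair is P_1–P_3 with squared distance 306. The circle on this segment as diameter has centre (2.5, -4.5) and r² = 306/4 = 76.5.
Check P_2: distance² to centre = 44.5 ≤ 76.5, so it lies inside.
All remaining points lie in this disk, and no smaller disk contains both endpoints, so this is the minimum enclosing circle.
The points at distance exactly r from the centre are P_1, P_3 — 2 points.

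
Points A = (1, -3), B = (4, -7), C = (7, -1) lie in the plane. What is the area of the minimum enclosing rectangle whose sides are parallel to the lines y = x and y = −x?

In coordinates u = x + y, v = x − y the rectangle is axis-aligned; the map (x,y)→(u,v) scales areas by 2.
u-values: -2, -3, 6; range = 6 − (-3) = 9.
v-values: 4, 11, 8; range = 11 − 4 = 7.
Area = (9 × 7) / 2 = 31.5.

31.5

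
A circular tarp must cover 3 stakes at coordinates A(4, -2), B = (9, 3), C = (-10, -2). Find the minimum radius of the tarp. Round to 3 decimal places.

9.823

Side lengths²: AB² = 50, AC² = 196, BC² = 386.
Since BC² = 386 ≥ 196 + 50 = 246, the angle opposite BC is not acute, so the smallest enclosing circle has BC as diameter.
Centre = midpoint of BC = (-0.5, 0.5), r² = 386/4 = 96.5.
r = √(96.5) ≈ 9.823.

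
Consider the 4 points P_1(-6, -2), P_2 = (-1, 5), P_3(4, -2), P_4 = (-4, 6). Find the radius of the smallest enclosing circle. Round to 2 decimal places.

5.83

The minimum enclosing circle of a finite set is fixed by two of the points (as a diameter) or three (as a circumcircle).
The minimum enclosing circle is determined by three boundary points: P_1, P_3, P_4.
Their circumcentre is (-1, 1) with r² = 34.
The farthest remaining point P_2 is at distance² 16 ≤ 34.
r = √34 ≈ 5.83.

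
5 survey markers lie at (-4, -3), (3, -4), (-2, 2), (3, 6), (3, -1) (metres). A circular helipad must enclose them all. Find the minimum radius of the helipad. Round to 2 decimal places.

The minimum enclosing circle of a finite set is fixed by two of the points (as a diameter) or three (as a circumcircle).
The minimum enclosing circle is determined by three boundary points: (-4, -3), (3, -4), (3, 6).
Their circumcentre is (1/7, 1) with r² = 1625/49.
The farthest remaining point (3, -1) is at distance² 596/49 ≤ 1625/49.
r = √(1625/49) ≈ 5.76.

5.76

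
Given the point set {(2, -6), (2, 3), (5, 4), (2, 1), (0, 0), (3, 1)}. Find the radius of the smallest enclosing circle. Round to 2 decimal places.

A smallest enclosing disk is always determined by at most three of the input points on its boundary.
The farthest pair is (2, -6)–(5, 4) with squared distance 109. The circle on this segment as diameter has centre (3.5, -1) and r² = 109/4 = 27.25.
Check (2, 3): distance² to centre = 18.25 ≤ 27.25, so it lies inside.
All remaining points lie in this disk, and no smaller disk contains both endpoints, so this is the minimum enclosing circle.
r = √(27.25) ≈ 5.22.

5.22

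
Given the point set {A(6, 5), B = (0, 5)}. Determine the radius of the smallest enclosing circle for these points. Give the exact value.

3

The smallest circle enclosing two points has them as diameter endpoints.
Centre = midpoint = (3, 5); r² = |AB|²/4 = 36/4 = 9.
r = √9 = 3.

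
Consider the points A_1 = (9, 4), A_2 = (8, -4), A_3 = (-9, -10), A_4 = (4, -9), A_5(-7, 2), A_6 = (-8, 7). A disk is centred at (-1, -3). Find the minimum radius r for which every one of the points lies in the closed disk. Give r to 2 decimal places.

12.21

The required radius is the distance from (-1, -3) to the farthest point.
Squared distances: 149, 82, 113, 61, 61, 149.
Maximum is 149, attained at A_1.
r = √149 ≈ 12.21.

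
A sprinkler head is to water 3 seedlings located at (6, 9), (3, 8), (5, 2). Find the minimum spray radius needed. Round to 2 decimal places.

3.54

Call the three points A, B, C in the order given.
Side lengths²: AB² = 10, AC² = 50, BC² = 40.
Since AC² = 50 ≥ 40 + 10 = 50, the angle opposite AC is not acute, so the smallest enclosing circle has AC as diameter.
Centre = midpoint of AC = (5.5, 5.5), r² = 50/4 = 12.5.
r = √(12.5) ≈ 3.54.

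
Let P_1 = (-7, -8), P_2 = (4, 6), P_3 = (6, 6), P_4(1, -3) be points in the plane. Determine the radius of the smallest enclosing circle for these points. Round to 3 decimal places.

9.552

A smallest enclosing disk is always determined by at most three of the input points on its boundary.
The farthest pair is P_1–P_3 with squared distance 365. The circle on this segment as diameter has centre (-0.5, -1) and r² = 365/4 = 91.25.
Check P_2: distance² to centre = 69.25 ≤ 91.25, so it lies inside.
All remaining points lie in this disk, and no smaller disk contains both endpoints, so this is the minimum enclosing circle.
r = √(91.25) ≈ 9.552.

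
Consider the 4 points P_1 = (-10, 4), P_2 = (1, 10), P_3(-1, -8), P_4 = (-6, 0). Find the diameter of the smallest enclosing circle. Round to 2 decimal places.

A smallest enclosing disk is always determined by at most three of the input points on its boundary.
The minimum enclosing circle is determined by three boundary points: P_1, P_2, P_3.
Their circumcentre is (-81/62, 71/62) with r² = 160925/1922.
The farthest remaining point P_4 is at distance² 44861/1922 ≤ 160925/1922.
Diameter = 2r = 2√(160925/1922) ≈ 18.30.

18.30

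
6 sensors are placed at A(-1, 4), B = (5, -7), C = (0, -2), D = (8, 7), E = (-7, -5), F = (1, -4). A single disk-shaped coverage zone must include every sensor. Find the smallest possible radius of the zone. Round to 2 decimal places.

9.60

The minimum enclosing circle of a finite set is fixed by two of the points (as a diameter) or three (as a circumcircle).
The farthest pair is D–E with squared distance 369. The circle on this segment as diameter has centre (0.5, 1) and r² = 369/4 = 92.25.
Check A: distance² to centre = 11.25 ≤ 92.25, so it lies inside.
All remaining points lie in this disk, and no smaller disk contains both endpoints, so this is the minimum enclosing circle.
r = √(92.25) ≈ 9.60.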